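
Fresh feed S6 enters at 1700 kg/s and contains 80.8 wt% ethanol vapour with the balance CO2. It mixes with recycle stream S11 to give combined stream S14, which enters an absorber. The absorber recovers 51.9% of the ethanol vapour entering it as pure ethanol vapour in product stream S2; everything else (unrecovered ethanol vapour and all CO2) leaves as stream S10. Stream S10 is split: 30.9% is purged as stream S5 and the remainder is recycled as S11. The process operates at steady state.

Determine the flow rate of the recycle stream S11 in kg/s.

CO2 enters only via S6 and leaves only via the purge: 1700×0.192 = 0.309×(CO2 in S10), and the absorber passes all CO2, so CO2 in S14 = CO2 in S10 = 1056.3 kg/s.
ethanol vapour in S14: m_A = 1700×0.808 + (1−0.309)·(1−0.519)·m_A, so m_A = 1373.6/0.6676 = 2057.4 kg/s.
S10 = (1−0.519)×2057.4 + 1056.3 = 2045.9 kg/s.
Recycle S11 = (1−0.309)×2045.9 = 1413.7 kg/s.

1414 kg/s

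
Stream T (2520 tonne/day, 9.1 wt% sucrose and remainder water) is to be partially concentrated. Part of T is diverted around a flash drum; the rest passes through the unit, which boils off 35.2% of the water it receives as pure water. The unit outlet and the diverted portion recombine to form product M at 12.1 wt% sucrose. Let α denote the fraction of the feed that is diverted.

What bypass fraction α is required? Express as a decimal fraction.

All 2520×0.091 = 229.32 tonne/day of sucrose reaches M, so M = 229.32/0.121 = 1895.2 tonne/day and vapour = 624.79 tonne/day.
The evaporator receives (1−α)·2520 of feed at 0.909 water and removes 0.352 of that water:
0.352×0.909×(1−α)×2520 = 624.79
(1−α) = 624.79/806.32 = 0.7749;  α = 0.2251.

0.225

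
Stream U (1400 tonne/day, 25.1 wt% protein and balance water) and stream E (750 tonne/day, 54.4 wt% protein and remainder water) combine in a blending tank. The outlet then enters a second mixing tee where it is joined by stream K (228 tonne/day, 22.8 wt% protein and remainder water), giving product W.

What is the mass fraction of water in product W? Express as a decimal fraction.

0.6588

Overall, product flow = 2378 tonne/day.
water in = 1400×0.749 + 750×0.456 + 228×0.772 = 1566.6 tonne/day.
water fraction in W = 0.6588.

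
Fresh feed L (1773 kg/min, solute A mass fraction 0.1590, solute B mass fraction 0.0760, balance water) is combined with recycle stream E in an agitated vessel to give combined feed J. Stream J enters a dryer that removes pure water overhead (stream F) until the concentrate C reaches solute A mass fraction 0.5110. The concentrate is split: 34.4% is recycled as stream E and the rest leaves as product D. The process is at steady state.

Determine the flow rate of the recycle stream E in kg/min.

289.3 kg/min

Overall solute A balance (none leaves overhead): solute A in fresh feed = solute A in product, i.e. 1773×0.159 = (1−0.344)·C·0.511.
C = 281.91/(0.511×0.656) = 840.97 kg/min.
Recycle E = 0.344×840.97 = 289.29 kg/min.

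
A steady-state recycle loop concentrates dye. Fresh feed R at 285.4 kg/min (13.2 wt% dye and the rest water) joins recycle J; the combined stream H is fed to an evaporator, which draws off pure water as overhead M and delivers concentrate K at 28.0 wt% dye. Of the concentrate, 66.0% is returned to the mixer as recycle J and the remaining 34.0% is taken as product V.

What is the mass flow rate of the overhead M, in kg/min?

Overall dye balance (none leaves overhead): dye in fresh feed = dye in product, i.e. 285.4×0.132 = (1−0.660)·K·0.280.
K = 37.673/(0.280×0.340) = 395.72 kg/min.
Recycle J = 0.660×395.72 = 261.18 kg/min.
Combined feed H = 285.4 + 261.18 = 546.58 kg/min.
Overhead M = H − K = 546.58 − 395.72 = 150.85 kg/min.

150.9 kg/min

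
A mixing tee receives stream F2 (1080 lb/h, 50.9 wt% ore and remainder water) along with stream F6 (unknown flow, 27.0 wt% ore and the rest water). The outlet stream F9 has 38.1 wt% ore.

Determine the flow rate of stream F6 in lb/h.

Let F6 be the unknown flow. Total out = 1080 + F6.
ore balance: 549.72 + 0.270·F6 = 0.381·(1080 + F6)
(0.270 − 0.381)·F6 = 0.381×1080 − 549.72 = -138.24
F6 = -138.24 / -0.111 = 1245.4 lb/h

1245 lb/h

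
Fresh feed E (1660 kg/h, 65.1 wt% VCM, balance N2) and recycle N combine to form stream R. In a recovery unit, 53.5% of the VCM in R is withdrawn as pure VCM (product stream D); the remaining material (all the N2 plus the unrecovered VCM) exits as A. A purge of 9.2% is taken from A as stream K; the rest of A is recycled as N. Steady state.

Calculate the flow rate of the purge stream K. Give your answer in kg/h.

659.4 kg/h

N2 enters only via E and leaves only via the purge: 1660×0.349 = 0.092×(N2 in A), and the recovery unit passes all N2, so N2 in R = N2 in A = 6297.2 kg/h.
VCM in R: m_A = 1660×0.651 + (1−0.092)·(1−0.535)·m_A, so m_A = 1080.7/0.5778 = 1870.4 kg/h.
A = (1−0.535)×1870.4 + 6297.2 = 7166.9 kg/h.
Purge K = 0.092×7166.9 = 659.35 kg/h.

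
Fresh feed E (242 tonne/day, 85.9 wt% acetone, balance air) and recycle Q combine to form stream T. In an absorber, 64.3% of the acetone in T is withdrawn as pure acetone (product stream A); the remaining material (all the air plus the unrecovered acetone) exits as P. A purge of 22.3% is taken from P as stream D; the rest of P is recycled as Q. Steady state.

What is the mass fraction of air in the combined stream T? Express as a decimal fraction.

air enters only via E and leaves only via the purge: 242×0.141 = 0.223×(air in P), and the absorber passes all air, so air in T = air in P = 153.01 tonne/day.
acetone in T: m_A = 242×0.859 + (1−0.223)·(1−0.643)·m_A, so m_A = 207.88/0.7226 = 287.68 tonne/day.
T = 287.68 + 153.01 = 440.69 tonne/day.
air fraction in T = 153.01/440.69 = 0.347.

0.347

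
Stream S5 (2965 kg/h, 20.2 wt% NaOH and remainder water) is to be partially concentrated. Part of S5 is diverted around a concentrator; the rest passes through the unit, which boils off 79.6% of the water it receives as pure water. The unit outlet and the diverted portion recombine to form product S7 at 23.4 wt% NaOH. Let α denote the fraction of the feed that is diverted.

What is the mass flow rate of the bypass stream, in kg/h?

2327 kg/h

All 2965×0.202 = 598.93 kg/h of NaOH reaches S7, so S7 = 598.93/0.234 = 2559.5 kg/h and vapour = 405.47 kg/h.
The evaporator receives (1−α)·2965 of feed at 0.798 water and removes 0.796 of that water:
0.796×0.798×(1−α)×2965 = 405.47
(1−α) = 405.47/1883.4 = 0.2153;  α = 0.7847.
Bypass flow = 0.7847×2965 = 2326.7 kg/h.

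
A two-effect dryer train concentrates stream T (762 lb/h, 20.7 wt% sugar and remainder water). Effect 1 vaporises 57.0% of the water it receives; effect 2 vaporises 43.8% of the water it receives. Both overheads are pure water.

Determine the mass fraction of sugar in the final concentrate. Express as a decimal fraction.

0.519

water in feed = 762×0.793 = 604.27 lb/h.
After stage 1: water left = (1−0.570)×604.27 = 259.83; stream total = 417.57 lb/h.
After stage 2: water left = (1−0.438)×259.83 = 146.03; final concentrate = 303.76 lb/h.
sugar fraction = 157.73/303.76 = 0.519.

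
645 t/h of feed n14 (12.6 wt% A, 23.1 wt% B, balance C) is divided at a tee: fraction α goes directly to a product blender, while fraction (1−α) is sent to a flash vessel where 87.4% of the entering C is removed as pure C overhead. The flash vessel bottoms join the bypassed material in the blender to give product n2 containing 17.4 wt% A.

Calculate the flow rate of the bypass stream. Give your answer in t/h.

328.4 t/h

All 645×0.126 = 81.27 t/h of A reaches n2, so n2 = 81.27/0.174 = 467.07 t/h and vapour = 177.93 t/h.
The evaporator receives (1−α)·645 of feed at 0.643 C and removes 0.874 of that C:
0.874×0.643×(1−α)×645 = 177.93
(1−α) = 177.93/362.48 = 0.4909;  α = 0.5091.
Bypass flow = 0.5091×645 = 328.39 t/h.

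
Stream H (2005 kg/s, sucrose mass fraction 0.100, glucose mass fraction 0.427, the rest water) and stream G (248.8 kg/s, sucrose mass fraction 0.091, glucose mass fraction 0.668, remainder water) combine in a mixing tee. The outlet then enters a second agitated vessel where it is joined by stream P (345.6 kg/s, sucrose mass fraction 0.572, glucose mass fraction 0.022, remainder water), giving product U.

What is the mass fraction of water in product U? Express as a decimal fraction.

Overall, product flow = 2599.4 kg/s.
water in = 2005×0.473 + 248.8×0.241 + 345.6×0.406 = 1148.6 kg/s.
water fraction in U = 0.442.

0.442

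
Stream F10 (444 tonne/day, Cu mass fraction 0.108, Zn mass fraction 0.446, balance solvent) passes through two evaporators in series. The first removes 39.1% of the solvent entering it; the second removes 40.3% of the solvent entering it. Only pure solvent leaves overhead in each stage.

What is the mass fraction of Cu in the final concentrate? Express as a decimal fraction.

0.151

solvent in feed = 444×0.446 = 198.02 tonne/day.
After stage 1: solvent left = (1−0.391)×198.02 = 120.6; stream total = 366.57 tonne/day.
After stage 2: solvent left = (1−0.403)×120.6 = 71.996; final concentrate = 317.97 tonne/day.
Cu fraction = 47.952/317.97 = 0.151.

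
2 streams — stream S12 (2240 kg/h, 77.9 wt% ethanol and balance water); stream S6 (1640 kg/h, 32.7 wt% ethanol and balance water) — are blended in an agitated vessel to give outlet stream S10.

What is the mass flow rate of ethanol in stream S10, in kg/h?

2281 kg/h

ethanol out = ethanol in = 2240×0.779 + 1640×0.327 = 2281.2 kg/h.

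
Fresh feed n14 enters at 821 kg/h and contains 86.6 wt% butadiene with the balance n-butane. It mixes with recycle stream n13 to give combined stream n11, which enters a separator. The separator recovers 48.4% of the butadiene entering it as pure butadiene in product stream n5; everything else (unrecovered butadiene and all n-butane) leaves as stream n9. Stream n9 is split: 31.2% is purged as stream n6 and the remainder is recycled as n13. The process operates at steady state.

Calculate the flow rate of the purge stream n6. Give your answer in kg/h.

n-butane enters only via n14 and leaves only via the purge: 821×0.134 = 0.312×(n-butane in n9), and the separator passes all n-butane, so n-butane in n11 = n-butane in n9 = 352.61 kg/h.
butadiene in n11: m_A = 821×0.866 + (1−0.312)·(1−0.484)·m_A, so m_A = 710.99/0.6450 = 1102.3 kg/h.
n9 = (1−0.484)×1102.3 + 352.61 = 921.4 kg/h.
Purge n6 = 0.312×921.4 = 287.48 kg/h.

287.5 kg/h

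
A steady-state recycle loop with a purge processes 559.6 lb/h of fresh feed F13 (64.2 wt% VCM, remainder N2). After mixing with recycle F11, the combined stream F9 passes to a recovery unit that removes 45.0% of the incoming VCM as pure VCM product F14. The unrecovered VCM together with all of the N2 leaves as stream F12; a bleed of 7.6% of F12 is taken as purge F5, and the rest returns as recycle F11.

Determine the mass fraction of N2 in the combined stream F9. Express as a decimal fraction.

0.783

N2 enters only via F13 and leaves only via the purge: 559.6×0.358 = 0.076×(N2 in F12), and the recovery unit passes all N2, so N2 in F9 = N2 in F12 = 2636 lb/h.
VCM in F9: m_A = 559.6×0.642 + (1−0.076)·(1−0.450)·m_A, so m_A = 359.26/0.4918 = 730.51 lb/h.
F9 = 730.51 + 2636 = 3366.5 lb/h.
N2 fraction in F9 = 2636/3366.5 = 0.783.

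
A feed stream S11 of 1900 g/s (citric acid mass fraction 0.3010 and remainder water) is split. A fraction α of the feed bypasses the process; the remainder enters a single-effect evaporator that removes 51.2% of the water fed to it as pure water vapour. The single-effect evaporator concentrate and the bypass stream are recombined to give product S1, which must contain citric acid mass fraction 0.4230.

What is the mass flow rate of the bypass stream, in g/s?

368.8 g/s

All 1900×0.301 = 571.9 g/s of citric acid reaches S1, so S1 = 571.9/0.423 = 1352 g/s and vapour = 547.99 g/s.
The evaporator receives (1−α)·1900 of feed at 0.699 water and removes 0.512 of that water:
0.512×0.699×(1−α)×1900 = 547.99
(1−α) = 547.99/679.99 = 0.8059;  α = 0.1941.
Bypass flow = 0.1941×1900 = 368.82 g/s.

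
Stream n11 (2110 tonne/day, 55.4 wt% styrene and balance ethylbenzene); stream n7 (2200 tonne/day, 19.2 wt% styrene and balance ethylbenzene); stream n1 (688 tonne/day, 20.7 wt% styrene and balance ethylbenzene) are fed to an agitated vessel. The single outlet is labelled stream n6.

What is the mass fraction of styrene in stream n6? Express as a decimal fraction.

Total flow out = 2110 + 2200 + 688 = 4998 tonne/day.
styrene in = 2110×0.554 + 2200×0.192 + 688×0.207 = 1733.8 tonne/day.
styrene mass fraction in n6 = 1733.8/4998 = 0.3469.

0.3469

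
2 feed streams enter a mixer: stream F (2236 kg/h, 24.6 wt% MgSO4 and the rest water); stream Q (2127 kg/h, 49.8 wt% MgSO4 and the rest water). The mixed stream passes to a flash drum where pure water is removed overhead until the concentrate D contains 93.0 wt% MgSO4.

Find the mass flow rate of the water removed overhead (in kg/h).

MgSO4 entering = 2236×0.246 + 2127×0.498 = 1609.3 kg/h.
All MgSO4 reports to D, so D = 1609.3/0.930 = 1730.4 kg/h.
Total feed = 4363 kg/h; overhead = 4363 − 1730.4 = 2632.6 kg/h.

2633 kg/h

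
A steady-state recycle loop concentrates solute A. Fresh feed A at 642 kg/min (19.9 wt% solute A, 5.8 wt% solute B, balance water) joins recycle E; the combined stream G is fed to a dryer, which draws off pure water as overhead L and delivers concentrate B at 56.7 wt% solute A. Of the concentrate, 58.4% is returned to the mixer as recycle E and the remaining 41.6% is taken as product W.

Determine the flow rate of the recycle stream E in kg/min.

Overall solute A balance (none leaves overhead): solute A in fresh feed = solute A in product, i.e. 642×0.199 = (1−0.584)·B·0.567.
B = 127.76/(0.567×0.416) = 541.64 kg/min.
Recycle E = 0.584×541.64 = 316.32 kg/min.

316.3 kg/min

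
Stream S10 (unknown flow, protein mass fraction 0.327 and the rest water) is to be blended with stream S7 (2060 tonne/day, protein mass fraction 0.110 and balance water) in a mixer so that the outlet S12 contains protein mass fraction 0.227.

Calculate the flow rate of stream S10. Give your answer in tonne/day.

2410 tonne/day

Let S10 be the unknown flow. Total out = 2060 + S10.
protein balance: 226.6 + 0.327·S10 = 0.227·(2060 + S10)
(0.327 − 0.227)·S10 = 0.227×2060 − 226.6 = 241.02
S10 = 241.02 / 0.100 = 2410.2 tonne/day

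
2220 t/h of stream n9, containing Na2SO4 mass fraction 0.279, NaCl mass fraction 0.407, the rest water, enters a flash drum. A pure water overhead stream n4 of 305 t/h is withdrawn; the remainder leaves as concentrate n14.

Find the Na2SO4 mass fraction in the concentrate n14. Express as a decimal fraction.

0.323

Na2SO4 is not removed: 2220×0.279 = 619.38 t/h of Na2SO4 enters n14.
Concentrate = 2220 − 305 = 1915 t/h.
Mass fraction = 619.38/1915 = 0.323.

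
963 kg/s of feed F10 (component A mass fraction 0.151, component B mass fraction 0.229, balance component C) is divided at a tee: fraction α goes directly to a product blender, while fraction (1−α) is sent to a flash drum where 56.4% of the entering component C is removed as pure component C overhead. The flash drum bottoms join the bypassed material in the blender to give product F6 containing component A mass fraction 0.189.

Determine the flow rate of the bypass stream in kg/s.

409.3 kg/s

All 963×0.151 = 145.41 kg/s of component A reaches F6, so F6 = 145.41/0.189 = 769.38 kg/s and vapour = 193.62 kg/s.
The evaporator receives (1−α)·963 of feed at 0.620 component C and removes 0.564 of that component C:
0.564×0.620×(1−α)×963 = 193.62
(1−α) = 193.62/336.74 = 0.5750;  α = 0.4250.
Bypass flow = 0.4250×963 = 409.3 kg/s.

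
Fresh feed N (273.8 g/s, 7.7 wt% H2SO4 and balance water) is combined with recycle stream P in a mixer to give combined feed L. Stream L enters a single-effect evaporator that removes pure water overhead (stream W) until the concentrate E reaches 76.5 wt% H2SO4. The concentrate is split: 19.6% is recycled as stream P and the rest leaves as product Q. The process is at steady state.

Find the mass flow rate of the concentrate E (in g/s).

Overall H2SO4 balance (none leaves overhead): H2SO4 in fresh feed = H2SO4 in product, i.e. 273.8×0.077 = (1−0.196)·E·0.765.
E = 21.083/(0.765×0.804) = 34.277 g/s.

34.28 g/s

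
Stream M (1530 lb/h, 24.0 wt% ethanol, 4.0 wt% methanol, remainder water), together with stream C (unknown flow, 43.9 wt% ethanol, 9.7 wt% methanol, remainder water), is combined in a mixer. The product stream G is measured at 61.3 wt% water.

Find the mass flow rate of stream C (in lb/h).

1099 lb/h

Let C be the unknown flow. Total out = 1530 + C.
water balance: 1101.6 + 0.464·C = 0.613·(1530 + C)
(0.464 − 0.613)·C = 0.613×1530 − 1101.6 = -163.71
C = -163.71 / -0.149 = 1098.7 lb/h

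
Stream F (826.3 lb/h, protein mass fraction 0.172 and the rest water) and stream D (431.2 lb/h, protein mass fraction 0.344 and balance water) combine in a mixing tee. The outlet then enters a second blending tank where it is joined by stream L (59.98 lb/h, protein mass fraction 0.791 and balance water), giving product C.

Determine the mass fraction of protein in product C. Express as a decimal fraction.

0.256

Overall, product flow = 1317.5 lb/h.
protein in = 826.3×0.172 + 431.2×0.344 + 59.98×0.791 = 337.9 lb/h.
protein fraction in C = 0.256.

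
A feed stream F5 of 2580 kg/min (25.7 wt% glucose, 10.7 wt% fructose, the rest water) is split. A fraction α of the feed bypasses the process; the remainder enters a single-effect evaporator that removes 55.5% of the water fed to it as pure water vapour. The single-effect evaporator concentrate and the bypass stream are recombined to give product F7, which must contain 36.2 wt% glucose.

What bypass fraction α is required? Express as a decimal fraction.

0.178

All 2580×0.257 = 663.06 kg/min of glucose reaches F7, so F7 = 663.06/0.362 = 1831.7 kg/min and vapour = 748.34 kg/min.
The evaporator receives (1−α)·2580 of feed at 0.636 water and removes 0.555 of that water:
0.555×0.636×(1−α)×2580 = 748.34
(1−α) = 748.34/910.69 = 0.8217;  α = 0.1783.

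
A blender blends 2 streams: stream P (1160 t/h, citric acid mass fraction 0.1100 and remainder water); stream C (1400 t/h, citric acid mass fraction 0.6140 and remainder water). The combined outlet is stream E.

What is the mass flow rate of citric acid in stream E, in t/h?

987.2 t/h

citric acid out = citric acid in = 1160×0.110 + 1400×0.614 = 987.2 t/h.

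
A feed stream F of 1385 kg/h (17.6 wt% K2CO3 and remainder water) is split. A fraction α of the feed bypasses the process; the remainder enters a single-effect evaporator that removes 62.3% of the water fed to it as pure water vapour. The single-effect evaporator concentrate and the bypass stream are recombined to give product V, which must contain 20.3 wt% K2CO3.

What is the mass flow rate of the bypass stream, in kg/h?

All 1385×0.176 = 243.76 kg/h of K2CO3 reaches V, so V = 243.76/0.203 = 1200.8 kg/h and vapour = 184.21 kg/h.
The evaporator receives (1−α)·1385 of feed at 0.824 water and removes 0.623 of that water:
0.623×0.824×(1−α)×1385 = 184.21
(1−α) = 184.21/710.99 = 0.2591;  α = 0.7409.
Bypass flow = 0.7409×1385 = 1026.2 kg/h.

1026 kg/h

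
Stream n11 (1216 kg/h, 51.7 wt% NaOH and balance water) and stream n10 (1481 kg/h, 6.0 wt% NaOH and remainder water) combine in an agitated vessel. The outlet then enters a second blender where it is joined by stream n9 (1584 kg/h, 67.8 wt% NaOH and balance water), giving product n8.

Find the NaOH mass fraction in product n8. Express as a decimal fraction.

Overall, product flow = 4281 kg/h.
NaOH in = 1216×0.517 + 1481×0.060 + 1584×0.678 = 1791.5 kg/h.
NaOH fraction in n8 = 0.4185.

0.4185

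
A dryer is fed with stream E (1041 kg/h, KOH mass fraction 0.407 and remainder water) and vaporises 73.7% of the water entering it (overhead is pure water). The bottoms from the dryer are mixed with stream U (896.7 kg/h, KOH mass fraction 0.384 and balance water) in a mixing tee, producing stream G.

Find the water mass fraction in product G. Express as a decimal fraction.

0.482

Vapour removed = 0.737×0.593×1041 = 454.96 kg/h; concentrate = 586.04 kg/h.
water reaching the mixer = 162.35 (from concentrate) + 896.7×0.616 = 714.72 kg/h.
Product flow = 586.04 + 896.7 = 1482.7 kg/h; water fraction = 0.482.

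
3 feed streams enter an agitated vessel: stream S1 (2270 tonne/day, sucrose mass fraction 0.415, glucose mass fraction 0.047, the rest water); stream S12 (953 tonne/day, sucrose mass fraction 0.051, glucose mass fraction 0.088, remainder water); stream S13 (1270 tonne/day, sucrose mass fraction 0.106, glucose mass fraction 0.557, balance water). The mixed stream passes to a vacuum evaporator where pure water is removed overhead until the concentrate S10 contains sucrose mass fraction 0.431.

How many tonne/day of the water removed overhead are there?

sucrose entering = 2270×0.415 + 953×0.051 + 1270×0.106 = 1125.3 tonne/day.
All sucrose reports to S10, so S10 = 1125.3/0.431 = 2610.8 tonne/day.
Total feed = 4493 tonne/day; overhead = 4493 − 2610.8 = 1882.2 tonne/day.

1882 tonne/day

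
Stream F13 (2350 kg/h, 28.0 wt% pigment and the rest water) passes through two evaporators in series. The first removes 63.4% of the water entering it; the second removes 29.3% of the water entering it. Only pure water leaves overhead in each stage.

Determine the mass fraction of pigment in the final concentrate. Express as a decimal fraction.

0.600

water in feed = 2350×0.720 = 1692 kg/h.
After stage 1: water left = (1−0.634)×1692 = 619.27; stream total = 1277.3 kg/h.
After stage 2: water left = (1−0.293)×619.27 = 437.83; final concentrate = 1095.8 kg/h.
pigment fraction = 658/1095.8 = 0.600.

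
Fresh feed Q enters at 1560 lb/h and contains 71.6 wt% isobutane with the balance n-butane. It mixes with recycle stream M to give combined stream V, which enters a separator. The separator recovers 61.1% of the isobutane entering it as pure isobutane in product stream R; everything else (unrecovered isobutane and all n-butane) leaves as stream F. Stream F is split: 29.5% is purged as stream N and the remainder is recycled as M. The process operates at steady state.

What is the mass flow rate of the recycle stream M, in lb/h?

n-butane enters only via Q and leaves only via the purge: 1560×0.284 = 0.295×(n-butane in F), and the separator passes all n-butane, so n-butane in V = n-butane in F = 1501.8 lb/h.
isobutane in V: m_A = 1560×0.716 + (1−0.295)·(1−0.611)·m_A, so m_A = 1117/0.7258 = 1539 lb/h.
F = (1−0.611)×1539 + 1501.8 = 2100.5 lb/h.
Recycle M = (1−0.295)×2100.5 = 1480.9 lb/h.

1481 lb/h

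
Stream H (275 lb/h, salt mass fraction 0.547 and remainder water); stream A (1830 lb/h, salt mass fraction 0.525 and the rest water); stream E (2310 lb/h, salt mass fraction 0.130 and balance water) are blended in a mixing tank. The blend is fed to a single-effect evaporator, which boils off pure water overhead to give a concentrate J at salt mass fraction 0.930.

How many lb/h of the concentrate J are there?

salt entering = 275×0.547 + 1830×0.525 + 2310×0.130 = 1411.5 lb/h.
All salt reports to J, so J = 1411.5/0.930 = 1517.7 lb/h.

1518 lb/h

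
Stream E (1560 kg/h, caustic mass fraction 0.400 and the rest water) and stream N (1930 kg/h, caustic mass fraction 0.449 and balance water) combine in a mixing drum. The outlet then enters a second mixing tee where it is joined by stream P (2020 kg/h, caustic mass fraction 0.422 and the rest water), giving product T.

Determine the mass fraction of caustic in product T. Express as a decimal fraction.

Overall, product flow = 5510 kg/h.
caustic in = 1560×0.400 + 1930×0.449 + 2020×0.422 = 2343 kg/h.
caustic fraction in T = 0.425.

0.425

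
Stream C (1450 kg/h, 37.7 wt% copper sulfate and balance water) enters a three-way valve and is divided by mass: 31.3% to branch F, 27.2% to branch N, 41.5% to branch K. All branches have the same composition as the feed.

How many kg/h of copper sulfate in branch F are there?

171.1 kg/h

Branch F total = 0.313×1450 = 453.85 kg/h.
copper sulfate in F = 0.377×453.85 = 171.1 kg/h.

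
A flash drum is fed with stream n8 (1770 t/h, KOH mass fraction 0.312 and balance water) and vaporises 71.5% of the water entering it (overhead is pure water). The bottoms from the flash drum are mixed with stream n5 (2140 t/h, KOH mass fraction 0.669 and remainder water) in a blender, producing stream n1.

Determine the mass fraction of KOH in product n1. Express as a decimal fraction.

0.653

Vapour removed = 0.715×0.688×1770 = 870.7 t/h; concentrate = 899.3 t/h.
KOH reaching the mixer = 552.24 (from concentrate) + 2140×0.669 = 1983.9 t/h.
Product flow = 899.3 + 2140 = 3039.3 t/h; KOH fraction = 0.653.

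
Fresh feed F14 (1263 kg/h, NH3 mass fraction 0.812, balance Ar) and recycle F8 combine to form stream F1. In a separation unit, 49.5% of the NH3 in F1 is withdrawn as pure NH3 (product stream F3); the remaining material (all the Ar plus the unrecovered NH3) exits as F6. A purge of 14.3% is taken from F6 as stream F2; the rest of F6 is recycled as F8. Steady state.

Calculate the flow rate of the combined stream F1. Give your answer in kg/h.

3469 kg/h

Ar enters only via F14 and leaves only via the purge: 1263×0.188 = 0.143×(Ar in F6), and the separation unit passes all Ar, so Ar in F1 = Ar in F6 = 1660.4 kg/h.
NH3 in F1: m_A = 1263×0.812 + (1−0.143)·(1−0.495)·m_A, so m_A = 1025.6/0.5672 = 1808.1 kg/h.
F1 = 1808.1 + 1660.4 = 3468.5 kg/h.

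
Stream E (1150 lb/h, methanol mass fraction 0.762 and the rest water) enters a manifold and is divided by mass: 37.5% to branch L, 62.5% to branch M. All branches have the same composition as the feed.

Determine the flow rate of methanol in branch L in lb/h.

328.6 lb/h

Branch L total = 0.375×1150 = 431.25 lb/h.
methanol in L = 0.762×431.25 = 328.61 lb/h.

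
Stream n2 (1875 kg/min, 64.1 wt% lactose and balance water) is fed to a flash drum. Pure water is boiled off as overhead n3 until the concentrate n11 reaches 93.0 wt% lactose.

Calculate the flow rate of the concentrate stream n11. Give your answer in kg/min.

1292 kg/min

lactose is conserved: 1875×0.641 = 1201.9 kg/min all reports to the concentrate.
Concentrate = 1201.9/(target fraction) = 1292.3 kg/min.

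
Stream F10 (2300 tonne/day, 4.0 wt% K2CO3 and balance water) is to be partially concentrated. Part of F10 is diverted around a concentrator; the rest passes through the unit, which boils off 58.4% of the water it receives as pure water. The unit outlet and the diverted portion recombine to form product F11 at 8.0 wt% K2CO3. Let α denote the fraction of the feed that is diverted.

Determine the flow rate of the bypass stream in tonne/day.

248.8 tonne/day

All 2300×0.040 = 92 tonne/day of K2CO3 reaches F11, so F11 = 92/0.080 = 1150 tonne/day and vapour = 1150 tonne/day.
The evaporator receives (1−α)·2300 of feed at 0.960 water and removes 0.584 of that water:
0.584×0.960×(1−α)×2300 = 1150
(1−α) = 1150/1289.5 = 0.8918;  α = 0.1082.
Bypass flow = 0.1082×2300 = 248.77 tonne/day.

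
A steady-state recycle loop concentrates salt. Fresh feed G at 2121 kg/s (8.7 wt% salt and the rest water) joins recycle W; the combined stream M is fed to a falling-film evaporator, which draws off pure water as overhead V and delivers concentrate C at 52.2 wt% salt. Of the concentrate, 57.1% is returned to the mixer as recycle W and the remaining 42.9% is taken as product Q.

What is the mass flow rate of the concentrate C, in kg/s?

Overall salt balance (none leaves overhead): salt in fresh feed = salt in product, i.e. 2121×0.087 = (1−0.571)·C·0.522.
C = 184.53/(0.522×0.429) = 824.01 kg/s.

824 kg/s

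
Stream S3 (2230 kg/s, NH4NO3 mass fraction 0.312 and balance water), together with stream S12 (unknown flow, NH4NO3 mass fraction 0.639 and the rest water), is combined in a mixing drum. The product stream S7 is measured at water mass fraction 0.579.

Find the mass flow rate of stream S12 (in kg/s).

Let S12 be the unknown flow. Total out = 2230 + S12.
water balance: 1534.2 + 0.361·S12 = 0.579·(2230 + S12)
(0.361 − 0.579)·S12 = 0.579×2230 − 1534.2 = -243.07
S12 = -243.07 / -0.218 = 1115 kg/s

1115 kg/s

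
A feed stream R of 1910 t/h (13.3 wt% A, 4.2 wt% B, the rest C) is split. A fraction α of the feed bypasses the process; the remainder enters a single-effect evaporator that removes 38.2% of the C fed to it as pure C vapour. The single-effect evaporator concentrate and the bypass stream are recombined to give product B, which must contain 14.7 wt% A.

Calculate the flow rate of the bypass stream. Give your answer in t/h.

1333 t/h

All 1910×0.133 = 254.03 t/h of A reaches B, so B = 254.03/0.147 = 1728.1 t/h and vapour = 181.9 t/h.
The evaporator receives (1−α)·1910 of feed at 0.825 C and removes 0.382 of that C:
0.382×0.825×(1−α)×1910 = 181.9
(1−α) = 181.9/601.94 = 0.3022;  α = 0.6978.
Bypass flow = 0.6978×1910 = 1332.8 t/h.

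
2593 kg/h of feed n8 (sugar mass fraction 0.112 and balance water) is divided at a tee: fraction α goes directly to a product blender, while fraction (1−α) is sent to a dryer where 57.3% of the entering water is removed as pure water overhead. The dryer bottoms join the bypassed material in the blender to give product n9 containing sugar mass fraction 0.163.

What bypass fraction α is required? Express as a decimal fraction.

All 2593×0.112 = 290.42 kg/h of sugar reaches n9, so n9 = 290.42/0.163 = 1781.7 kg/h and vapour = 811.31 kg/h.
The evaporator receives (1−α)·2593 of feed at 0.888 water and removes 0.573 of that water:
0.573×0.888×(1−α)×2593 = 811.31
(1−α) = 811.31/1319.4 = 0.6149;  α = 0.3851.

0.385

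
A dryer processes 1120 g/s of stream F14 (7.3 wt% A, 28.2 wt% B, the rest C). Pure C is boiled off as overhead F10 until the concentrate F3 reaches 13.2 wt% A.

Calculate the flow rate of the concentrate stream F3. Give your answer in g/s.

619.4 g/s

A is conserved: 1120×0.073 = 81.76 g/s all reports to the concentrate.
Concentrate = 81.76/(target fraction) = 619.39 g/s.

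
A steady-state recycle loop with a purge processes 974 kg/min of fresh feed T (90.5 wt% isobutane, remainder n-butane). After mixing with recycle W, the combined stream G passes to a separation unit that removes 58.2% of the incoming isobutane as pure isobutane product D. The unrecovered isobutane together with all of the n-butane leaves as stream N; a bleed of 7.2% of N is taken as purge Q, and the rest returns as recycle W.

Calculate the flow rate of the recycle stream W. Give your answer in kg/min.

1751 kg/min

n-butane enters only via T and leaves only via the purge: 974×0.095 = 0.072×(n-butane in N), and the separation unit passes all n-butane, so n-butane in G = n-butane in N = 1285.1 kg/min.
isobutane in G: m_A = 974×0.905 + (1−0.072)·(1−0.582)·m_A, so m_A = 881.47/0.6121 = 1440.1 kg/min.
N = (1−0.582)×1440.1 + 1285.1 = 1887.1 kg/min.
Recycle W = (1−0.072)×1887.1 = 1751.2 kg/min.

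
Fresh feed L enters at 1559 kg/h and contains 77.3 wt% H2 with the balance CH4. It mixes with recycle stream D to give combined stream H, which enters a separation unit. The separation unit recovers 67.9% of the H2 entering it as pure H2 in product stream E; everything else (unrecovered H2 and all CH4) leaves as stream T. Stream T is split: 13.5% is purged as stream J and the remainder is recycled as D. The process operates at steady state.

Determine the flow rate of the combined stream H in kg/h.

CH4 enters only via L and leaves only via the purge: 1559×0.227 = 0.135×(CH4 in T), and the separation unit passes all CH4, so CH4 in H = CH4 in T = 2621.4 kg/h.
H2 in H: m_A = 1559×0.773 + (1−0.135)·(1−0.679)·m_A, so m_A = 1205.1/0.7223 = 1668.3 kg/h.
H = 1668.3 + 2621.4 = 4289.8 kg/h.

4290 kg/h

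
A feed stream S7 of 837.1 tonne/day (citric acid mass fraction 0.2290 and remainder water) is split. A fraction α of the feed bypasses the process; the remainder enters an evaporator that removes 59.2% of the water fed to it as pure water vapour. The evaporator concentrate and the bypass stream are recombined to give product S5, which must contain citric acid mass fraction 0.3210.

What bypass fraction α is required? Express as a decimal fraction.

0.372

All 837.1×0.229 = 191.7 tonne/day of citric acid reaches S5, so S5 = 191.7/0.321 = 597.18 tonne/day and vapour = 239.92 tonne/day.
The evaporator receives (1−α)·837.1 of feed at 0.771 water and removes 0.592 of that water:
0.592×0.771×(1−α)×837.1 = 239.92
(1−α) = 239.92/382.08 = 0.6279;  α = 0.3721.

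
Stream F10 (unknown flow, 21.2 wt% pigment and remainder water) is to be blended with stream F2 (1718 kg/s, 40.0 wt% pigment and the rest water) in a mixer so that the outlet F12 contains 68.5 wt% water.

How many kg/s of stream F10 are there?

1418 kg/s

Let F10 be the unknown flow. Total out = 1718 + F10.
water balance: 1030.8 + 0.788·F10 = 0.685·(1718 + F10)
(0.788 − 0.685)·F10 = 0.685×1718 − 1030.8 = 146.03
F10 = 146.03 / 0.103 = 1417.8 kg/s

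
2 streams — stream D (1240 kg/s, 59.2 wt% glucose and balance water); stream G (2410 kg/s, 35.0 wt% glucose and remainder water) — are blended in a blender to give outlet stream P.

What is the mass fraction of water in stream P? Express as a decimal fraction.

0.5678

Total flow out = 1240 + 2410 = 3650 kg/s.
water in = 1240×0.408 + 2410×0.650 = 2072.4 kg/s.
water mass fraction in P = 2072.4/3650 = 0.5678.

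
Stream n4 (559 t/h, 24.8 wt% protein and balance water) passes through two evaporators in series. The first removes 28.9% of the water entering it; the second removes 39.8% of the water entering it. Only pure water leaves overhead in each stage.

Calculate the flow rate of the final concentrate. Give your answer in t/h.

water in feed = 559×0.752 = 420.37 t/h.
After stage 1: water left = (1−0.289)×420.37 = 298.88; stream total = 437.51 t/h.
After stage 2: water left = (1−0.398)×298.88 = 179.93; final concentrate = 318.56 t/h.

318.6 t/h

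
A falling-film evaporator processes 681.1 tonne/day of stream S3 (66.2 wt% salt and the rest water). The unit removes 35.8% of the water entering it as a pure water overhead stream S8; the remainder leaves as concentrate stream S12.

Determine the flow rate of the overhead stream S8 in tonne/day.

82.42 tonne/day

water entering = 681.1×0.338 = 230.21 tonne/day; overhead removed = 0.358×230.21 = 82.416 tonne/day.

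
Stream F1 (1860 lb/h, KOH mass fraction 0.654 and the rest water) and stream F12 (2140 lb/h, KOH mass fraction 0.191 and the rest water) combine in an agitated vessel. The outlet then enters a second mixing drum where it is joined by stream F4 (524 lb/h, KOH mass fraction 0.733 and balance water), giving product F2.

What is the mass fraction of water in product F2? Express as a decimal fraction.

Overall, product flow = 4524 lb/h.
water in = 1860×0.346 + 2140×0.809 + 524×0.267 = 2514.7 lb/h.
water fraction in F2 = 0.556.

0.556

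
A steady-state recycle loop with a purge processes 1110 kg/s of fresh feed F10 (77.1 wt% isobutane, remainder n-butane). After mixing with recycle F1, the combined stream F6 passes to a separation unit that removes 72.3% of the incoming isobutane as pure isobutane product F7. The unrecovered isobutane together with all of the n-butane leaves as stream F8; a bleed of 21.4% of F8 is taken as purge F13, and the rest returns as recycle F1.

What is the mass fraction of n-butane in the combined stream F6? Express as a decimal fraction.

0.5206

n-butane enters only via F10 and leaves only via the purge: 1110×0.229 = 0.214×(n-butane in F8), and the separation unit passes all n-butane, so n-butane in F6 = n-butane in F8 = 1187.8 kg/s.
isobutane in F6: m_A = 1110×0.771 + (1−0.214)·(1−0.723)·m_A, so m_A = 855.81/0.7823 = 1094 kg/s.
F6 = 1094 + 1187.8 = 2281.8 kg/s.
n-butane fraction in F6 = 1187.8/2281.8 = 0.5206.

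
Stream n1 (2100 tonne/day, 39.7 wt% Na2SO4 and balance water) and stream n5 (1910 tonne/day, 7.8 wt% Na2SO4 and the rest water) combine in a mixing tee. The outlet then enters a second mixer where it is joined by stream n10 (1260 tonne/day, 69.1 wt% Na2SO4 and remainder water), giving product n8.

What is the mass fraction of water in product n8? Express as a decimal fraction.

Overall, product flow = 5270 tonne/day.
water in = 2100×0.603 + 1910×0.922 + 1260×0.309 = 3416.7 tonne/day.
water fraction in n8 = 0.648.

0.648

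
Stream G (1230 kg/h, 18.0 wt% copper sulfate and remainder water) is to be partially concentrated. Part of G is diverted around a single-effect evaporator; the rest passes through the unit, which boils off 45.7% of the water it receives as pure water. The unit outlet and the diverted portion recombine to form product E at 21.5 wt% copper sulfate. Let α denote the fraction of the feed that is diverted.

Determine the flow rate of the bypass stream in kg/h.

695.7 kg/h

All 1230×0.180 = 221.4 kg/h of copper sulfate reaches E, so E = 221.4/0.215 = 1029.8 kg/h and vapour = 200.23 kg/h.
The evaporator receives (1−α)·1230 of feed at 0.820 water and removes 0.457 of that water:
0.457×0.820×(1−α)×1230 = 200.23
(1−α) = 200.23/460.93 = 0.4344;  α = 0.5656.
Bypass flow = 0.5656×1230 = 695.68 kg/h.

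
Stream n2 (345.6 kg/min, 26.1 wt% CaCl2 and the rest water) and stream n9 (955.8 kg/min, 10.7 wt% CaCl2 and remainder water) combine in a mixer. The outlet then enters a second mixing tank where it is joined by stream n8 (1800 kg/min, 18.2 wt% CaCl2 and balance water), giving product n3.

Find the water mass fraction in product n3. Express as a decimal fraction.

0.832

Overall, product flow = 3101.4 kg/min.
water in = 345.6×0.739 + 955.8×0.893 + 1800×0.818 = 2581.3 kg/min.
water fraction in n3 = 0.832.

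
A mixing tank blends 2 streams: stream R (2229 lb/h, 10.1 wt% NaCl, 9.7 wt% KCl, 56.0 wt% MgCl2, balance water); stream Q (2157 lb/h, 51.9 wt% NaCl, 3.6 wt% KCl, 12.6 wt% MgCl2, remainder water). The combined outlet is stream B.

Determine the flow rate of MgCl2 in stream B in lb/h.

1520 lb/h

MgCl2 out = MgCl2 in = 2229×0.560 + 2157×0.126 = 1520 lb/h.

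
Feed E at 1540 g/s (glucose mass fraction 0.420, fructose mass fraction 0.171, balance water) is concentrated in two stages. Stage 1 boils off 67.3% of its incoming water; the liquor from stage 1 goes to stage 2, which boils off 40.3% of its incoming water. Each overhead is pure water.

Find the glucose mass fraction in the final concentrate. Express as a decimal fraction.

0.626

water in feed = 1540×0.409 = 629.86 g/s.
After stage 1: water left = (1−0.673)×629.86 = 205.96; stream total = 1116.1 g/s.
After stage 2: water left = (1−0.403)×205.96 = 122.96; final concentrate = 1033.1 g/s.
glucose fraction = 646.8/1033.1 = 0.626.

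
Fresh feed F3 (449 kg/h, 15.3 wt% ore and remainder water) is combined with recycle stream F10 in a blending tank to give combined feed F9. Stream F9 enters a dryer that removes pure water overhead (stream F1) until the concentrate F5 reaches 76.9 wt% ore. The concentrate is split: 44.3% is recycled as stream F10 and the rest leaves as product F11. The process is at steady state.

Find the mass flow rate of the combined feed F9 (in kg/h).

520 kg/h

Overall ore balance (none leaves overhead): ore in fresh feed = ore in product, i.e. 449×0.153 = (1−0.443)·F5·0.769.
F5 = 68.697/(0.769×0.557) = 160.38 kg/h.
Recycle F10 = 0.443×160.38 = 71.049 kg/h.
Combined feed F9 = 449 + 71.049 = 520.05 kg/h.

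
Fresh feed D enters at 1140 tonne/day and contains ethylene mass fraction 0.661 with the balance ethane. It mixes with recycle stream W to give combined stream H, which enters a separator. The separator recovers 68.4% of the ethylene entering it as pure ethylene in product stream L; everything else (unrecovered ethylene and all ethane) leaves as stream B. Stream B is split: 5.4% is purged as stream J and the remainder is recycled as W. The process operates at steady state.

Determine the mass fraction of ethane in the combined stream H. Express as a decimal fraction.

ethane enters only via D and leaves only via the purge: 1140×0.339 = 0.054×(ethane in B), and the separator passes all ethane, so ethane in H = ethane in B = 7156.7 tonne/day.
ethylene in H: m_A = 1140×0.661 + (1−0.054)·(1−0.684)·m_A, so m_A = 753.54/0.7011 = 1074.9 tonne/day.
H = 1074.9 + 7156.7 = 8231.5 tonne/day.
ethane fraction in H = 7156.7/8231.5 = 0.869.

0.869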